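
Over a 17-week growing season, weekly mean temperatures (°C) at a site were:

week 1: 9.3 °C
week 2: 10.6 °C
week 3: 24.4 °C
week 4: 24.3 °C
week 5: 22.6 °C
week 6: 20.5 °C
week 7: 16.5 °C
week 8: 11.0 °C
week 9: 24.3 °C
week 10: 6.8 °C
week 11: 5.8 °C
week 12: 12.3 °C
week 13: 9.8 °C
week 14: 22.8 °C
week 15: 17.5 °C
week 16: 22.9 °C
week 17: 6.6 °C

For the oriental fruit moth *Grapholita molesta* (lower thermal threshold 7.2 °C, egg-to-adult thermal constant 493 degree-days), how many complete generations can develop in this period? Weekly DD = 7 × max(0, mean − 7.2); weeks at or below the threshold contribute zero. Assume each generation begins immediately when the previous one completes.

2 generations

Weekly DD (7 × max(0, T̄ − 7.2)): 14.7, 23.8, 120.4, 119.7, 107.8, 93.1, 65.1, 26.6, 119.7, 0.0, 0.0, 35.7, 18.2, 109.2, 72.1, 109.9, 0.0.
Season total = 1036.0 DD.
Complete generations = ⌊1036.0 / 493⌋ = 2.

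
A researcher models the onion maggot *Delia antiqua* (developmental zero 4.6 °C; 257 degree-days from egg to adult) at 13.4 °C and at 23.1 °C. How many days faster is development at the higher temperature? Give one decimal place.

15.3 days

At 13.4 °C: 257 / (13.4 − 4.6) = 257 / 8.8 = 29.205 d.
At 23.1 °C: 257 / (23.1 − 4.6) = 257 / 18.5 = 13.892 d.
Difference = |29.205 − 13.892| = 15.313 ≈ 15.3 days.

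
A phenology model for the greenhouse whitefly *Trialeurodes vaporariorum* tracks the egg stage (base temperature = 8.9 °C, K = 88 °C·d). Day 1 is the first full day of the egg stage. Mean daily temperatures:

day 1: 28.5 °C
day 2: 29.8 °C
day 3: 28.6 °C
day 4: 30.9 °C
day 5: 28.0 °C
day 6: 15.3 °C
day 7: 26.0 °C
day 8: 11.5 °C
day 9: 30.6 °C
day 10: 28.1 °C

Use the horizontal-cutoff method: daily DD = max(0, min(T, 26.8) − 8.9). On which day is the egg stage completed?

Daily DD above 8.9 °C (capped at 17.9): 17.9, 17.9, 17.9, 17.9, 17.9, 6.4, 17.1, 2.6, 17.9, 17.9.
Cumulative: 17.9, 35.8, 53.7, 71.6, 89.5, 95.9, 113.0, 115.6, 133.5, 151.4.
The total first reaches 88 DD on day 5.

day 5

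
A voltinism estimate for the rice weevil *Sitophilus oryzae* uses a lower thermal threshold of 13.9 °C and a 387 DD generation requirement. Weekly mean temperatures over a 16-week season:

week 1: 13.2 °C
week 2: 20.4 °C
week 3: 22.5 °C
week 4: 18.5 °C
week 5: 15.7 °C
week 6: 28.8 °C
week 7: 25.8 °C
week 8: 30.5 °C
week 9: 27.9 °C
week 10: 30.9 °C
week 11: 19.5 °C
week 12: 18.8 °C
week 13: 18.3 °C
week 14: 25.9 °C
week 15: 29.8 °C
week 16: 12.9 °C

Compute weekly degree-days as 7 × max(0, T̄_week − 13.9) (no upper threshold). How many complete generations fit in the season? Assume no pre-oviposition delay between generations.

Weekly DD (7 × max(0, T̄ − 13.9)): 0.0, 45.5, 60.2, 32.2, 12.6, 104.3, 83.3, 116.2, 98.0, 119.0, 39.2, 34.3, 30.8, 84.0, 111.3, 0.0.
Season total = 970.9 DD.
Complete generations = ⌊970.9 / 387⌋ = 2.

2 generations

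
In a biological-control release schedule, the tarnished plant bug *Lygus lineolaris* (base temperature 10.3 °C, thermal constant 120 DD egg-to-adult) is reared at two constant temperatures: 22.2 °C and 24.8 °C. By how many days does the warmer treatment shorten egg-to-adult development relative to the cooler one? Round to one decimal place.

At 22.2 °C: 120 / (22.2 − 10.3) = 120 / 11.9 = 10.084 d.
At 24.8 °C: 120 / (24.8 − 10.3) = 120 / 14.5 = 8.276 d.
Difference = |10.084 − 8.276| = 1.808 ≈ 1.8 days.

1.8 days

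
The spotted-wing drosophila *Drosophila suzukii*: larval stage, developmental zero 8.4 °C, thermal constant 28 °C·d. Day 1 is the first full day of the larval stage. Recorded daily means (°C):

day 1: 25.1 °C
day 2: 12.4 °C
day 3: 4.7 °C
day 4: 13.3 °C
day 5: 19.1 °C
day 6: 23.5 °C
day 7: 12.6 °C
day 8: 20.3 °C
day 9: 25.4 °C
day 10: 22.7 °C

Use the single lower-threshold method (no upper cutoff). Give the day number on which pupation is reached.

day 5

Daily DD above 8.4 °C: 16.7, 4.0, 0.0, 4.9, 10.7, 15.1, 4.2, 11.9, 17.0, 14.3.
Cumulative: 16.7, 20.7, 20.7, 25.6, 36.3, 51.4, 55.6, 67.5, 84.5, 98.8.
The total first reaches 28 DD on day 5.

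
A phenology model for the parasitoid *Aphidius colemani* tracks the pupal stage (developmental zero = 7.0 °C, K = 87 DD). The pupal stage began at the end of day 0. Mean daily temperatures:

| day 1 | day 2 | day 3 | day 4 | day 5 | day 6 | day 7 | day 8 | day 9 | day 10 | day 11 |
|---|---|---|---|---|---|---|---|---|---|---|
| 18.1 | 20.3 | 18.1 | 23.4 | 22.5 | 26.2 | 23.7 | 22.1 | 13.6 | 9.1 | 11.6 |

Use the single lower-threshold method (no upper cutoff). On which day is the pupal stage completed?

Daily DD above 7.0 °C: 11.1, 13.3, 11.1, 16.4, 15.5, 19.2, 16.7, 15.1, 6.6, 2.1, 4.6.
Cumulative: 11.1, 24.4, 35.5, 51.9, 67.4, 86.6, 103.3, 118.4, 125.0, 127.1, 131.7.
The total first reaches 87 DD on day 7.

day 7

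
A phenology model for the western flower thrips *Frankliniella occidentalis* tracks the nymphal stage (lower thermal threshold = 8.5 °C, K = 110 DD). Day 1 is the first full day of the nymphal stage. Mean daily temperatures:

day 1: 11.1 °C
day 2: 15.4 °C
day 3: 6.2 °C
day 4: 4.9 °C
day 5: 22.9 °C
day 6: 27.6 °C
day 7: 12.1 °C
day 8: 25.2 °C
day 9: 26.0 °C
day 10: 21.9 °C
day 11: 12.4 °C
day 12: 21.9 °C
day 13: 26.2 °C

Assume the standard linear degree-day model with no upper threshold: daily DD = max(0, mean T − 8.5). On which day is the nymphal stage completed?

Daily DD above 8.5 °C: 2.6, 6.9, 0.0, 0.0, 14.4, 19.1, 3.6, 16.7, 17.5, 13.4, 3.9, 13.4, 17.7.
Cumulative: 2.6, 9.5, 9.5, 9.5, 23.9, 43.0, 46.6, 63.3, 80.8, 94.2, 98.1, 111.5, 129.2.
The total first reaches 110 DD on day 12.

day 12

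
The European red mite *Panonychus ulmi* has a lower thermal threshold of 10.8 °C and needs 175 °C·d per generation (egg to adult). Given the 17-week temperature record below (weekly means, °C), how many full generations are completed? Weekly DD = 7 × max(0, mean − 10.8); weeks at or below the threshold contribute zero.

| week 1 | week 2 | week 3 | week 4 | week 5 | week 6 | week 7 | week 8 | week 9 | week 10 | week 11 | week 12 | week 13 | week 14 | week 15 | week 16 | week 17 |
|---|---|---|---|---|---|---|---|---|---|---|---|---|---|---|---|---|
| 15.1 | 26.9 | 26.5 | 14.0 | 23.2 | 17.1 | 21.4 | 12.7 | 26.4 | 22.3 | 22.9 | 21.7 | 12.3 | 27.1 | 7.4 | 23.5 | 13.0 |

Weekly DD (7 × max(0, T̄ − 10.8)): 30.1, 112.7, 109.9, 22.4, 86.8, 44.1, 74.2, 13.3, 109.2, 80.5, 84.7, 76.3, 10.5, 114.1, 0.0, 88.9, 15.4.
Season total = 1073.1 DD.
Complete generations = ⌊1073.1 / 175⌋ = 6.

6 generations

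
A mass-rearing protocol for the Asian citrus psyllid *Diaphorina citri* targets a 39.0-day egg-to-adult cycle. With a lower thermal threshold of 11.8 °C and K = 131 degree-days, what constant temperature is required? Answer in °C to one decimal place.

15.2 °C

Required daily accumulation = 131 / 39.0 = 3.359 DD/day.
T = T_base + 3.359 = 11.8 + 3.359 = 15.159 ≈ 15.2 °C.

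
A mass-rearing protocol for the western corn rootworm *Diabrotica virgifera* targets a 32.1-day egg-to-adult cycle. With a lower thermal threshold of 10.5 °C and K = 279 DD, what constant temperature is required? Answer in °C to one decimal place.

19.2 °C

Required daily accumulation = 279 / 32.1 = 8.692 DD/day.
T = T_base + 8.692 = 10.5 + 8.692 = 19.192 ≈ 19.2 °C.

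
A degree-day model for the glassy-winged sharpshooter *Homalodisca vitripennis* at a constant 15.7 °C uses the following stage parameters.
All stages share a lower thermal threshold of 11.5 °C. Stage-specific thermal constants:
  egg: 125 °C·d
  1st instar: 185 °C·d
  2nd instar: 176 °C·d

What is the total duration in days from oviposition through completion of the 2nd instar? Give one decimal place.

115.7 days

Daily accumulation at 15.7 °C = 15.7 − 11.5 = 4.2 DD/day.
Total K = 125 + 185 + 176 = 486 DD.
Total duration = 486 / 4.2 = 115.714 ≈ 115.7 days.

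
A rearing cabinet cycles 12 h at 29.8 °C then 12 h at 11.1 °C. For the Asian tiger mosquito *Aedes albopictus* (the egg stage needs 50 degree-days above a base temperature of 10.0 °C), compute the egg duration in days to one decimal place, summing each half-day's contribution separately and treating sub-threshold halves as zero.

Day half: max(0, 29.8 − 10.0) × 0.5 = 19.8 × 0.5 = 9.90 DD.
Night half: max(0, 11.1 − 10.0) × 0.5 = 1.1 × 0.5 = 0.55 DD.
Per 24 h: 10.45 DD/day.
Duration = 50 / 10.45 = 4.785 ≈ 4.8 days.

4.8 days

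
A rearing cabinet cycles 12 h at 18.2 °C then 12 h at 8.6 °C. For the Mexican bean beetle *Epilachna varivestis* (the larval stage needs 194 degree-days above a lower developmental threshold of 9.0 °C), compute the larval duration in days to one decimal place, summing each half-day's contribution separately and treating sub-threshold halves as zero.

Day half: max(0, 18.2 − 9.0) × 0.5 = 9.2 × 0.5 = 4.60 DD.
Night half: max(0, 8.6 − 9.0) × 0.5 = 0.0 × 0.5 = 0.00 DD.
Per 24 h: 4.60 DD/day.
Duration = 194 / 4.60 = 42.174 ≈ 42.2 days.

42.2 days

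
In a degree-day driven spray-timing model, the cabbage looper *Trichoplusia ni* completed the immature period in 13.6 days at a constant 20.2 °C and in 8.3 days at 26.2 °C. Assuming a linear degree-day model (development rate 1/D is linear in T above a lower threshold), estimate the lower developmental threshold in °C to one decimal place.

10.8 °C

Equal thermal constants: D₁(T₁ − T_b) = D₂(T₂ − T_b).
13.6·(20.2 − T_b) = 8.3·(26.2 − T_b)
T_b = (13.6·20.2 − 8.3·26.2) / (13.6 − 8.3) = 57.26 / 5.3 = 10.804 °C ≈ 10.8 °C.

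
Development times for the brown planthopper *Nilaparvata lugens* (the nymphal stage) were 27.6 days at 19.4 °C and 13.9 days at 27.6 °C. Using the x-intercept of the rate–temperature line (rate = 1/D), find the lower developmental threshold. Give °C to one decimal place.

Under the model K = D·(T − T_b), so D₁·(T₁ − T_b) = D₂·(T₂ − T_b).
27.6·(19.4 − T_b) = 13.9·(27.6 − T_b)
T_b = (27.6·19.4 − 13.9·27.6) / (27.6 − 13.9) = 151.80 / 13.7 = 11.080 °C ≈ 11.1 °C.

11.1 °C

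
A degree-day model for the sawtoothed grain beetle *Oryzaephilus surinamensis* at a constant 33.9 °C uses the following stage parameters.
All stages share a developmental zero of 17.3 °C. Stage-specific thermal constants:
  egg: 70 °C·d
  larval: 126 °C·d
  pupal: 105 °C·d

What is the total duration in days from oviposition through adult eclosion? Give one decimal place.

18.1 days

Daily accumulation at 33.9 °C = 33.9 − 17.3 = 16.6 DD/day.
Total K = 70 + 126 + 105 = 301 DD.
Total duration = 301 / 16.6 = 18.133 ≈ 18.1 days.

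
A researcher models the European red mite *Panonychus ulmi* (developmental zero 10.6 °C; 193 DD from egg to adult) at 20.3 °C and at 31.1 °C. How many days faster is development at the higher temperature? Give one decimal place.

10.5 days

At 20.3 °C: 193 / (20.3 − 10.6) = 193 / 9.7 = 19.897 d.
At 31.1 °C: 193 / (31.1 − 10.6) = 193 / 20.5 = 9.415 d.
Difference = |19.897 − 9.415| = 10.482 ≈ 10.5 days.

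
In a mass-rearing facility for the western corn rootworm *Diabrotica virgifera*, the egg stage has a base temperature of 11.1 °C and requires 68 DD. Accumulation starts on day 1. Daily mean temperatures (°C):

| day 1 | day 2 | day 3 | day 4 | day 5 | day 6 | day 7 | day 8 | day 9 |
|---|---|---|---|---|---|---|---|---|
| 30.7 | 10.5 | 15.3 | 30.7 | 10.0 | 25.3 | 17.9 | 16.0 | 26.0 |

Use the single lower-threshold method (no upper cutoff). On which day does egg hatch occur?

Daily DD above 11.1 °C: 19.6, 0.0, 4.2, 19.6, 0.0, 14.2, 6.8, 4.9, 14.9.
Cumulative: 19.6, 19.6, 23.8, 43.4, 43.4, 57.6, 64.4, 69.3, 84.2.
The total first reaches 68 DD on day 8.

day 8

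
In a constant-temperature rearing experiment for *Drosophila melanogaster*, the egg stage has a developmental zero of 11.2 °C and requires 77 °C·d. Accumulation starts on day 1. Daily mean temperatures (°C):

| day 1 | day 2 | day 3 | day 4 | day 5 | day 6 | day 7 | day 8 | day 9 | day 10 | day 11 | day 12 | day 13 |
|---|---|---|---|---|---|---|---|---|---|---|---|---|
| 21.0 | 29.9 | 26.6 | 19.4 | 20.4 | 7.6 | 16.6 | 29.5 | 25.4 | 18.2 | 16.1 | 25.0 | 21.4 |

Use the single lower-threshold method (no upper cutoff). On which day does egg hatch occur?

Daily DD above 11.2 °C: 9.8, 18.7, 15.4, 8.2, 9.2, 0.0, 5.4, 18.3, 14.2, 7.0, 4.9, 13.8, 10.2.
Cumulative: 9.8, 28.5, 43.9, 52.1, 61.3, 61.3, 66.7, 85.0, 99.2, 106.2, 111.1, 124.9, 135.1.
The total first reaches 77 DD on day 8.

day 8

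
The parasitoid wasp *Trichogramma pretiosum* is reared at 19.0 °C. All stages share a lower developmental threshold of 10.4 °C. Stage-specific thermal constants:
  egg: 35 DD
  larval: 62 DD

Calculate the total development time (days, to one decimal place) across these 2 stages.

11.3 days

Daily accumulation at 19.0 °C = 19.0 − 10.4 = 8.6 DD/day.
Total K = 35 + 62 = 97 DD.
Total duration = 97 / 8.6 = 11.279 ≈ 11.3 days.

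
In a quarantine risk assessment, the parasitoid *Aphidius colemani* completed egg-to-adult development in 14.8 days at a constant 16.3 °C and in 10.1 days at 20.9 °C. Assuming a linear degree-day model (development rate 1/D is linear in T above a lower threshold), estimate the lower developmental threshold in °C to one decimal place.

6.4 °C

Equal thermal constants: D₁(T₁ − T_b) = D₂(T₂ − T_b).
14.8·(16.3 − T_b) = 10.1·(20.9 − T_b)
T_b = (14.8·16.3 − 10.1·20.9) / (14.8 − 10.1) = 30.15 / 4.7 = 6.415 °C ≈ 6.4 °C.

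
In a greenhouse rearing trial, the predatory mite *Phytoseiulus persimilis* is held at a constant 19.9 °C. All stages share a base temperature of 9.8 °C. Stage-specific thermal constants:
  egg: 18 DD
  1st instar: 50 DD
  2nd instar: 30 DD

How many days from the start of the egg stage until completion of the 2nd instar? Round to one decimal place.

9.7 days

Daily accumulation at 19.9 °C = 19.9 − 9.8 = 10.1 DD/day.
Total K = 18 + 50 + 30 = 98 DD.
Total duration = 98 / 10.1 = 9.703 ≈ 9.7 days.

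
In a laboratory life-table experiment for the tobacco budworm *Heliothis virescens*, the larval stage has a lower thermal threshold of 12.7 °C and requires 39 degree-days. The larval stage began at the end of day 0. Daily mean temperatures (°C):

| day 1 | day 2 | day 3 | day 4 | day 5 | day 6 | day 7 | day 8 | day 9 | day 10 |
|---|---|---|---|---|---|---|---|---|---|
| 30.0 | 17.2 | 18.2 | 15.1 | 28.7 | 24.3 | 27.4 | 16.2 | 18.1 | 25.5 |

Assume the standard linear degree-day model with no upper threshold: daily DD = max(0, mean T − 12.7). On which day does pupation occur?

Daily DD above 12.7 °C: 17.3, 4.5, 5.5, 2.4, 16.0, 11.6, 14.7, 3.5, 5.4, 12.8.
Cumulative: 17.3, 21.8, 27.3, 29.7, 45.7, 57.3, 72.0, 75.5, 80.9, 93.7.
The total first reaches 39 DD on day 5.

day 5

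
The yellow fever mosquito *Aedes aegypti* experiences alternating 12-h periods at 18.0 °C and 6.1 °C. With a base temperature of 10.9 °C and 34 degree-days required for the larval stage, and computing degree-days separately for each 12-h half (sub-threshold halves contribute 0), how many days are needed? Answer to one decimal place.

9.6 days

Day half: max(0, 18.0 − 10.9) × 0.5 = 7.1 × 0.5 = 3.55 DD.
Night half: max(0, 6.1 − 10.9) × 0.5 = 0.0 × 0.5 = 0.00 DD.
Per 24 h: 3.55 DD/day.
Duration = 34 / 3.55 = 9.577 ≈ 9.6 days.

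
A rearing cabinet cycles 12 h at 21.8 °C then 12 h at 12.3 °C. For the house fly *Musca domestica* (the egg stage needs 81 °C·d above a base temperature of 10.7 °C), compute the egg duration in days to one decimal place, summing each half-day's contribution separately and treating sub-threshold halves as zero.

Day half: max(0, 21.8 − 10.7) × 0.5 = 11.1 × 0.5 = 5.55 DD.
Night half: max(0, 12.3 − 10.7) × 0.5 = 1.6 × 0.5 = 0.80 DD.
Per 24 h: 6.35 DD/day.
Duration = 81 / 6.35 = 12.756 ≈ 12.8 days.

12.8 days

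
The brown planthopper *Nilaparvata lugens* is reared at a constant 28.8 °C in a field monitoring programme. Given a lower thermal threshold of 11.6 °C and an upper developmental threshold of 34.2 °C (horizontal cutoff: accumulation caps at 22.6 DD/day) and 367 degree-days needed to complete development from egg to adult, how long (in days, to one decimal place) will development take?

21.3 days

Daily accumulation = 28.8 − 11.6 = 17.2 DD/day.
Duration = 367 / 17.2 = 21.337 ≈ 21.3 days.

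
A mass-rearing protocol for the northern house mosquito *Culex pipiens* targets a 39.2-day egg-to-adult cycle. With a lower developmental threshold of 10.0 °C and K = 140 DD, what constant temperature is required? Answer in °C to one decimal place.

13.6 °C

Required daily accumulation = 140 / 39.2 = 3.571 DD/day.
T = T_base + 3.571 = 10.0 + 3.571 = 13.571 ≈ 13.6 °C.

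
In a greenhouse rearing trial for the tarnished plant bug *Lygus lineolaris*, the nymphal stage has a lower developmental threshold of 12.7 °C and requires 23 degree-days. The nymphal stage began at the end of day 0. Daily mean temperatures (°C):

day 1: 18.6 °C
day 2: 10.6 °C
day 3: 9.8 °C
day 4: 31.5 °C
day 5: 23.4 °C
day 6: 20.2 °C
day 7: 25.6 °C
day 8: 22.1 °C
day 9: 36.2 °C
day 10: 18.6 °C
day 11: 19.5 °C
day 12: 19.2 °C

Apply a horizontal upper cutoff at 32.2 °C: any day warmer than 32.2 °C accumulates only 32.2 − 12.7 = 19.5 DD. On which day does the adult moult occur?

day 4

Daily DD above 12.7 °C (capped at 19.5): 5.9, 0.0, 0.0, 18.8, 10.7, 7.5, 12.9, 9.4, 19.5, 5.9, 6.8, 6.5.
Cumulative: 5.9, 5.9, 5.9, 24.7, 35.4, 42.9, 55.8, 65.2, 84.7, 90.6, 97.4, 103.9.
The total first reaches 23 DD on day 4.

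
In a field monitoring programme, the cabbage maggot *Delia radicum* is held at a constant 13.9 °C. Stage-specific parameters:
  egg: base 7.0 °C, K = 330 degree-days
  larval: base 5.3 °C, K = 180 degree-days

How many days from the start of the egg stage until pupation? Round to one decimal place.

68.8 days

egg: 330 / (13.9 − 7.0) = 330 / 6.9 = 47.826 d.
larval: 180 / (13.9 − 5.3) = 180 / 8.6 = 20.930 d.
Sum = 68.756 ≈ 68.8 days.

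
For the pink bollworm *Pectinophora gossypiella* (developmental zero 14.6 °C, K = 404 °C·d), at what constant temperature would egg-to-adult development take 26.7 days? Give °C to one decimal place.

Required daily accumulation = 404 / 26.7 = 15.131 DD/day.
T = T_base + 15.131 = 14.6 + 15.131 = 29.731 ≈ 29.7 °C.

29.7 °C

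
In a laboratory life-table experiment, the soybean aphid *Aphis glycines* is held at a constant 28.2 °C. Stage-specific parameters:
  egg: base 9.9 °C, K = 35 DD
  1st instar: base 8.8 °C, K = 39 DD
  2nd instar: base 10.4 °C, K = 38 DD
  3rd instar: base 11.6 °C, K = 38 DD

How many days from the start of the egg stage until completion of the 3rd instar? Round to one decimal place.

8.3 days

egg: 35 / (28.2 − 9.9) = 35 / 18.3 = 1.913 d.
1st instar: 39 / (28.2 − 8.8) = 39 / 19.4 = 2.010 d.
2nd instar: 38 / (28.2 − 10.4) = 38 / 17.8 = 2.135 d.
3rd instar: 38 / (28.2 − 11.6) = 38 / 16.6 = 2.289 d.
Sum = 8.347 ≈ 8.3 days.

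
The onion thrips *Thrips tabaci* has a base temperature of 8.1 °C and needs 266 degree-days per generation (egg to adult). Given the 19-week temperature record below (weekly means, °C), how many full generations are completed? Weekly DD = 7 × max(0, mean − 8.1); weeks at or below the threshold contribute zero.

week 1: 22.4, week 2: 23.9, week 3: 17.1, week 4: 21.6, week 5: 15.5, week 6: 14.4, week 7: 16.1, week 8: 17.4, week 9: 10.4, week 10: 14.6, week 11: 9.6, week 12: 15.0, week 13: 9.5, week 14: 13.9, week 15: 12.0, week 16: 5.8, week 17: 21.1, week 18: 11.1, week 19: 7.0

3 generations

Weekly DD (7 × max(0, T̄ − 8.1)): 100.1, 110.6, 63.0, 94.5, 51.8, 44.1, 56.0, 65.1, 16.1, 45.5, 10.5, 48.3, 9.8, 40.6, 27.3, 0.0, 91.0, 21.0, 0.0.
Season total = 895.3 DD.
Complete generations = ⌊895.3 / 266⌋ = 3.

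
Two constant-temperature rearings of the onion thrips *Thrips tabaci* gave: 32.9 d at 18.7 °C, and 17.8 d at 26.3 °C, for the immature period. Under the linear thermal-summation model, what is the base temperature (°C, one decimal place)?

9.7 °C

Under the model K = D·(T − T_b), so D₁·(T₁ − T_b) = D₂·(T₂ − T_b).
32.9·(18.7 − T_b) = 17.8·(26.3 − T_b)
T_b = (32.9·18.7 − 17.8·26.3) / (32.9 − 17.8) = 147.09 / 15.1 = 9.741 °C ≈ 9.7 °C.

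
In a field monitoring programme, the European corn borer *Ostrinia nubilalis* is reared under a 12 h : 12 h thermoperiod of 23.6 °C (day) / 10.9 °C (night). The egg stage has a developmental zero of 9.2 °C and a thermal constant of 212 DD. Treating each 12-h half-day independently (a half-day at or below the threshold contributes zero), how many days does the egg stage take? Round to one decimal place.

Day half: max(0, 23.6 − 9.2) × 0.5 = 14.4 × 0.5 = 7.20 DD.
Night half: max(0, 10.9 − 9.2) × 0.5 = 1.7 × 0.5 = 0.85 DD.
Per 24 h: 8.05 DD/day.
Duration = 212 / 8.05 = 26.335 ≈ 26.3 days.

26.3 days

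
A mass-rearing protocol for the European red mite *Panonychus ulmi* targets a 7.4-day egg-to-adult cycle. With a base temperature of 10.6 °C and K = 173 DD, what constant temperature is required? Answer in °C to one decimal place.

34.0 °C

Required daily accumulation = 173 / 7.4 = 23.378 DD/day.
T = T_base + 23.378 = 10.6 + 23.378 = 33.978 ≈ 34.0 °C.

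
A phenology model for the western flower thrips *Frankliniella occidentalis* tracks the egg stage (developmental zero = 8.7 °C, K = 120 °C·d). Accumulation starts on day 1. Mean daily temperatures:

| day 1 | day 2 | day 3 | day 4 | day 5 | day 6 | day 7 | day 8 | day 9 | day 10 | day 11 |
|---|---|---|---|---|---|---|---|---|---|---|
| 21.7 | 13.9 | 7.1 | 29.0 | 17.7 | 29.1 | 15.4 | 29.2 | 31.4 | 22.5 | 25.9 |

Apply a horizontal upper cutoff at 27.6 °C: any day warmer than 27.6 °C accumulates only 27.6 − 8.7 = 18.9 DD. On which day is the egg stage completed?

Daily DD above 8.7 °C (capped at 18.9): 13.0, 5.2, 0.0, 18.9, 9.0, 18.9, 6.7, 18.9, 18.9, 13.8, 17.2.
Cumulative: 13.0, 18.2, 18.2, 37.1, 46.1, 65.0, 71.7, 90.6, 109.5, 123.3, 140.5.
The total first reaches 120 DD on day 10.

day 10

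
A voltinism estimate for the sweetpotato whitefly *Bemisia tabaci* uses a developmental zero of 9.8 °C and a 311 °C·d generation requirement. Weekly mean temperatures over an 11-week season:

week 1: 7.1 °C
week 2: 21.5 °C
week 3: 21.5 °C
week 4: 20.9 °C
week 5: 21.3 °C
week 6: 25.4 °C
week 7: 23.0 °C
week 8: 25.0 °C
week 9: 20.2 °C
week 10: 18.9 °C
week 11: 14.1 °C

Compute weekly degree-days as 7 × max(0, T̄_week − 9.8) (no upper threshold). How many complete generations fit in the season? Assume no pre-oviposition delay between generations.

Weekly DD (7 × max(0, T̄ − 9.8)): 0.0, 81.9, 81.9, 77.7, 80.5, 109.2, 92.4, 106.4, 72.8, 63.7, 30.1.
Season total = 796.6 DD.
Complete generations = ⌊796.6 / 311⌋ = 2.

2 generations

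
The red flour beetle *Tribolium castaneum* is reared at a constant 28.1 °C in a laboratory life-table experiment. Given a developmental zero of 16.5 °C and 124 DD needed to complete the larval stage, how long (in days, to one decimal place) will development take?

Daily accumulation = 28.1 − 16.5 = 11.6 DD/day.
Duration = 124 / 11.6 = 10.690 ≈ 10.7 days.

10.7 days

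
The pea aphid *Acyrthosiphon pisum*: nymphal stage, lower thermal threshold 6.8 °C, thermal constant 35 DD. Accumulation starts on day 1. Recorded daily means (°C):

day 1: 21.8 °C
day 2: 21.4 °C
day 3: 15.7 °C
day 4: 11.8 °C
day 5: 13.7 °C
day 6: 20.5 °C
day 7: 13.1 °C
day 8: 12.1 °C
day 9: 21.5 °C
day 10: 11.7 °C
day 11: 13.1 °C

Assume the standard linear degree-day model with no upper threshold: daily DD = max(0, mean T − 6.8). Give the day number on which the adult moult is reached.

day 3

Daily DD above 6.8 °C: 15.0, 14.6, 8.9, 5.0, 6.9, 13.7, 6.3, 5.3, 14.7, 4.9, 6.3.
Cumulative: 15.0, 29.6, 38.5, 43.5, 50.4, 64.1, 70.4, 75.7, 90.4, 95.3, 101.6.
The total first reaches 35 DD on day 3.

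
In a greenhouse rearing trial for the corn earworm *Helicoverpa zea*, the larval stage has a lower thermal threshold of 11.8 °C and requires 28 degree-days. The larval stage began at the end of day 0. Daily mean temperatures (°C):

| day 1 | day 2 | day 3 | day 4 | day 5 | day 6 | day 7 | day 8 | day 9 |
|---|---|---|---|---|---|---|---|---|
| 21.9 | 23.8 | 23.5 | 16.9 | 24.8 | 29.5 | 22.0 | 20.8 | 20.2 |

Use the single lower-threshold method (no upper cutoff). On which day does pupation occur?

Daily DD above 11.8 °C: 10.1, 12.0, 11.7, 5.1, 13.0, 17.7, 10.2, 9.0, 8.4.
Cumulative: 10.1, 22.1, 33.8, 38.9, 51.9, 69.6, 79.8, 88.8, 97.2.
The total first reaches 28 DD on day 3.

day 3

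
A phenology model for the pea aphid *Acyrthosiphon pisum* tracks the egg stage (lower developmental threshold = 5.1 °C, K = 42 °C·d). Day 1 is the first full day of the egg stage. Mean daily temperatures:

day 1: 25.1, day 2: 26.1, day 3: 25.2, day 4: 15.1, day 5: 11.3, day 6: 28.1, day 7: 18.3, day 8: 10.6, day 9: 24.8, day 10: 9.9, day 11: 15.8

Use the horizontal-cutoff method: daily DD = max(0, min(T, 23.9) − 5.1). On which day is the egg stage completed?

Daily DD above 5.1 °C (capped at 18.8): 18.8, 18.8, 18.8, 10.0, 6.2, 18.8, 13.2, 5.5, 18.8, 4.8, 10.7.
Cumulative: 18.8, 37.6, 56.4, 66.4, 72.6, 91.4, 104.6, 110.1, 128.9, 133.7, 144.4.
The total first reaches 42 DD on day 3.

day 3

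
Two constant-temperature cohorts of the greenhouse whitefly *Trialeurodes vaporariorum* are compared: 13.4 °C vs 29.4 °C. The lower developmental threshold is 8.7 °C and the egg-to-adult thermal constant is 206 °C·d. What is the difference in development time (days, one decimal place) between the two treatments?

At 13.4 °C: 206 / (13.4 − 8.7) = 206 / 4.7 = 43.830 d.
At 29.4 °C: 206 / (29.4 − 8.7) = 206 / 20.7 = 9.952 d.
Difference = |43.830 − 9.952| = 33.878 ≈ 33.9 days.

33.9 days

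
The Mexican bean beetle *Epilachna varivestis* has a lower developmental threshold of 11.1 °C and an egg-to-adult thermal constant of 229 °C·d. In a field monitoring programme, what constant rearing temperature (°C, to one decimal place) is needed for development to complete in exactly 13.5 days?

Required daily accumulation = 229 / 13.5 = 16.963 DD/day.
T = T_base + 16.963 = 11.1 + 16.963 = 28.063 ≈ 28.1 °C.

28.1 °C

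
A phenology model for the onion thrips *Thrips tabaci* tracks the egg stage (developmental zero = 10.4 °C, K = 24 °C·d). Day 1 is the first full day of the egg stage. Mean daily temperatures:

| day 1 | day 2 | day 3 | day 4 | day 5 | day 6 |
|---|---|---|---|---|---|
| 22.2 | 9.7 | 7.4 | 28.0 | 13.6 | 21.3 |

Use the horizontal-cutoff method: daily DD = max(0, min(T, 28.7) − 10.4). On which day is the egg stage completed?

Daily DD above 10.4 °C (capped at 18.3): 11.8, 0.0, 0.0, 17.6, 3.2, 10.9.
Cumulative: 11.8, 11.8, 11.8, 29.4, 32.6, 43.5.
The total first reaches 24 DD on day 4.

day 4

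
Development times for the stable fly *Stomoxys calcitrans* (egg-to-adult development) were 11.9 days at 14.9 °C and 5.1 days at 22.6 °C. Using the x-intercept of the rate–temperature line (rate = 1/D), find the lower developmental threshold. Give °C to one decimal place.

Under the model K = D·(T − T_b), so D₁·(T₁ − T_b) = D₂·(T₂ − T_b).
11.9·(14.9 − T_b) = 5.1·(22.6 − T_b)
T_b = (11.9·14.9 − 5.1·22.6) / (11.9 − 5.1) = 62.05 / 6.8 = 9.125 °C ≈ 9.1 °C.

9.1 °C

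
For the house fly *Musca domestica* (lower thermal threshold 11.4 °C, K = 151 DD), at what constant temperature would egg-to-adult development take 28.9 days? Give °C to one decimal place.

16.6 °C

Required daily accumulation = 151 / 28.9 = 5.225 DD/day.
T = T_base + 5.225 = 11.4 + 5.225 = 16.625 ≈ 16.6 °C.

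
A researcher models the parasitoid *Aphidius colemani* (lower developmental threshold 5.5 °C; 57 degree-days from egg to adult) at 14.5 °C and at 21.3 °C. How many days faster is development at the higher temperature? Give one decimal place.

2.7 days

At 14.5 °C: 57 / (14.5 − 5.5) = 57 / 9.0 = 6.333 d.
At 21.3 °C: 57 / (21.3 − 5.5) = 57 / 15.8 = 3.608 d.
Difference = |6.333 − 3.608| = 2.726 ≈ 2.7 days.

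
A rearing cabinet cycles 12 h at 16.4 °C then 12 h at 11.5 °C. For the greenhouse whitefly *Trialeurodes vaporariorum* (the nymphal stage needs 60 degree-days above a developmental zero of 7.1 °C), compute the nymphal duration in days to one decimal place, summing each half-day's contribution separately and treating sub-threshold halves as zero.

Day half: max(0, 16.4 − 7.1) × 0.5 = 9.3 × 0.5 = 4.65 DD.
Night half: max(0, 11.5 − 7.1) × 0.5 = 4.4 × 0.5 = 2.20 DD.
Per 24 h: 6.85 DD/day.
Duration = 60 / 6.85 = 8.759 ≈ 8.8 days.

8.8 days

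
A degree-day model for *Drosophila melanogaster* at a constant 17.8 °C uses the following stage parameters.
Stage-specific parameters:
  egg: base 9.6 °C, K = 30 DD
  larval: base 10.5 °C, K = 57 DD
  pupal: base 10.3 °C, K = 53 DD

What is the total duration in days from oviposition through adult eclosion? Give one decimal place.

egg: 30 / (17.8 − 9.6) = 30 / 8.2 = 3.659 d.
larval: 57 / (17.8 − 10.5) = 57 / 7.3 = 7.808 d.
pupal: 53 / (17.8 − 10.3) = 53 / 7.5 = 7.067 d.
Sum = 18.533 ≈ 18.5 days.

18.5 days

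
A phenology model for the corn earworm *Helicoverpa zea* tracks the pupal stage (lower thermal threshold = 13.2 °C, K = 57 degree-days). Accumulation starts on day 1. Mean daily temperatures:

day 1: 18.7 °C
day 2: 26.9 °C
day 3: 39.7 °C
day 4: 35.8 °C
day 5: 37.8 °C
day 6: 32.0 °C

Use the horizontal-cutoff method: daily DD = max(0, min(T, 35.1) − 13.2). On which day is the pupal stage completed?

day 4

Daily DD above 13.2 °C (capped at 21.9): 5.5, 13.7, 21.9, 21.9, 21.9, 18.8.
Cumulative: 5.5, 19.2, 41.1, 63.0, 84.9, 103.7.
The total first reaches 57 DD on day 4.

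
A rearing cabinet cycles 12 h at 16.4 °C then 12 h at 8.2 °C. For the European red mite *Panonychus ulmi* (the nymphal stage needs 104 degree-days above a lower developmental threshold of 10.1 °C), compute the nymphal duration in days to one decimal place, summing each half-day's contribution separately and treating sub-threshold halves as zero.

Day half: max(0, 16.4 − 10.1) × 0.5 = 6.3 × 0.5 = 3.15 DD.
Night half: max(0, 8.2 − 10.1) × 0.5 = 0.0 × 0.5 = 0.00 DD.
Per 24 h: 3.15 DD/day.
Duration = 104 / 3.15 = 33.016 ≈ 33.0 days.

33.0 days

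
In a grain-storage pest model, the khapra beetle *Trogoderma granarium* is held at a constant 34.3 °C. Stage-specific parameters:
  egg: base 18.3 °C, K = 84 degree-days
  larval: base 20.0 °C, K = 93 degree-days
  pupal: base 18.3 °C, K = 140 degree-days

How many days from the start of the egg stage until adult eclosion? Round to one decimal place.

20.5 days

egg: 84 / (34.3 − 18.3) = 84 / 16.0 = 5.250 d.
larval: 93 / (34.3 − 20.0) = 93 / 14.3 = 6.503 d.
pupal: 140 / (34.3 − 18.3) = 140 / 16.0 = 8.750 d.
Sum = 20.503 ≈ 20.5 days.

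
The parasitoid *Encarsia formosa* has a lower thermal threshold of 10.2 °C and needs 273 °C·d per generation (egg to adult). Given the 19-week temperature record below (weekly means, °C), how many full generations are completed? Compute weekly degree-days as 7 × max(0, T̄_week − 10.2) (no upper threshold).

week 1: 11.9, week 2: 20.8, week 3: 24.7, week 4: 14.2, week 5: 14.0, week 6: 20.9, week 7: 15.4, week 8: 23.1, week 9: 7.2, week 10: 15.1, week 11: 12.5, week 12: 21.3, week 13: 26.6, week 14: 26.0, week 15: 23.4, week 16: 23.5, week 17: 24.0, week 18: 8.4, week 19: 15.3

4 generations

Weekly DD (7 × max(0, T̄ − 10.2)): 11.9, 74.2, 101.5, 28.0, 26.6, 74.9, 36.4, 90.3, 0.0, 34.3, 16.1, 77.7, 114.8, 110.6, 92.4, 93.1, 96.6, 0.0, 35.7.
Season total = 1115.1 DD.
Complete generations = ⌊1115.1 / 273⌋ = 4.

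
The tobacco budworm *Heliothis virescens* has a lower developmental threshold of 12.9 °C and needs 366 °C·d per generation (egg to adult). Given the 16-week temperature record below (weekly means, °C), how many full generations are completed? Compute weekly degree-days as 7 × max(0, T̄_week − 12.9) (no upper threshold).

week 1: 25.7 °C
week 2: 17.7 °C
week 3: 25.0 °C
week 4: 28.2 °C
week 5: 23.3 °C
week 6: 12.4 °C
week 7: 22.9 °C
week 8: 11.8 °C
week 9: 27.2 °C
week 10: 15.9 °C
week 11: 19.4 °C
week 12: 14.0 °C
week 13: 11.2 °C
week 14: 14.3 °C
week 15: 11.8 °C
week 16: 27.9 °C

2 generations

Weekly DD (7 × max(0, T̄ − 12.9)): 89.6, 33.6, 84.7, 107.1, 72.8, 0.0, 70.0, 0.0, 100.1, 21.0, 45.5, 7.7, 0.0, 9.8, 0.0, 105.0.
Season total = 746.9 DD.
Complete generations = ⌊746.9 / 366⌋ = 2.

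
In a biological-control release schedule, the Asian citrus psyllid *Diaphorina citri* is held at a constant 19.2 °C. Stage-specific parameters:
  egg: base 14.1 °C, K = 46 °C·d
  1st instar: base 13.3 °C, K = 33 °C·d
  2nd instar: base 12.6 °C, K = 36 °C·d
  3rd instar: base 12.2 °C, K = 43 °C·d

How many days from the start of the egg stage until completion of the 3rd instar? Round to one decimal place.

egg: 46 / (19.2 − 14.1) = 46 / 5.1 = 9.020 d.
1st instar: 33 / (19.2 − 13.3) = 33 / 5.9 = 5.593 d.
2nd instar: 36 / (19.2 − 12.6) = 36 / 6.6 = 5.455 d.
3rd instar: 43 / (19.2 − 12.2) = 43 / 7.0 = 6.143 d.
Sum = 26.210 ≈ 26.2 days.

26.2 days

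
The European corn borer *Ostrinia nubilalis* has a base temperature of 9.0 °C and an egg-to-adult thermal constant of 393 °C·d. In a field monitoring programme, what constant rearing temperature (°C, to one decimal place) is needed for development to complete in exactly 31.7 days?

21.4 °C

Required daily accumulation = 393 / 31.7 = 12.397 DD/day.
T = T_base + 12.397 = 9.0 + 12.397 = 21.397 ≈ 21.4 °C.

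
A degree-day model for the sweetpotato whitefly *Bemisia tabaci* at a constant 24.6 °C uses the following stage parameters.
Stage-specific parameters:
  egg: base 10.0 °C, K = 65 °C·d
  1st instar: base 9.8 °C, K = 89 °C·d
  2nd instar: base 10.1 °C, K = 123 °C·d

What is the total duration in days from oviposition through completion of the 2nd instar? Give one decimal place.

18.9 days

egg: 65 / (24.6 − 10.0) = 65 / 14.6 = 4.452 d.
1st instar: 89 / (24.6 − 9.8) = 89 / 14.8 = 6.014 d.
2nd instar: 123 / (24.6 − 10.1) = 123 / 14.5 = 8.483 d.
Sum = 18.948 ≈ 18.9 days.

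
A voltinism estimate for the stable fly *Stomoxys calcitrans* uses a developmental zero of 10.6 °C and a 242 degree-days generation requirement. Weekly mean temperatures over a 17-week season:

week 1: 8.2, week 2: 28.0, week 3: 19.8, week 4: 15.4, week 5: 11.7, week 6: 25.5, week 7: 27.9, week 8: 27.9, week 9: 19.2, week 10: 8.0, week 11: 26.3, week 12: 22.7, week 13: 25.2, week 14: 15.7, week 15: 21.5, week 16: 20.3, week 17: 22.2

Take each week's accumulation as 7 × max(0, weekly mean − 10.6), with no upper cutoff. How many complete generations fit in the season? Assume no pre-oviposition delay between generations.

Weekly DD (7 × max(0, T̄ − 10.6)): 0.0, 121.8, 64.4, 33.6, 7.7, 104.3, 121.1, 121.1, 60.2, 0.0, 109.9, 84.7, 102.2, 35.7, 76.3, 67.9, 81.2.
Season total = 1192.1 DD.
Complete generations = ⌊1192.1 / 242⌋ = 4.

4 generations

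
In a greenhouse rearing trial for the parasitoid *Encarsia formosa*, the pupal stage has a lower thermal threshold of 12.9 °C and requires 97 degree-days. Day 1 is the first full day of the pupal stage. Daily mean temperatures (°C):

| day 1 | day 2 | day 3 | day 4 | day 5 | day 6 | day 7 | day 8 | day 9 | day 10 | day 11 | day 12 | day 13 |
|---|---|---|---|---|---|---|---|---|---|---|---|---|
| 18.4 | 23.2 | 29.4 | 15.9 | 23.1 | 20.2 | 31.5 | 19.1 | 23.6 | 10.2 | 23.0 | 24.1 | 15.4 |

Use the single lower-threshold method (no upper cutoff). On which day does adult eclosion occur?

day 11

Daily DD above 12.9 °C: 5.5, 10.3, 16.5, 3.0, 10.2, 7.3, 18.6, 6.2, 10.7, 0.0, 10.1, 11.2, 2.5.
Cumulative: 5.5, 15.8, 32.3, 35.3, 45.5, 52.8, 71.4, 77.6, 88.3, 88.3, 98.4, 109.6, 112.1.
The total first reaches 97 DD on day 11.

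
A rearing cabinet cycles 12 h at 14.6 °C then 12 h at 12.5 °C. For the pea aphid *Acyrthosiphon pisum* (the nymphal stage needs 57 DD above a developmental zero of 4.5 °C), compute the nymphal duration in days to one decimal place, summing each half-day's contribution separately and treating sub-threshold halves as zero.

6.3 days

Day half: max(0, 14.6 − 4.5) × 0.5 = 10.1 × 0.5 = 5.05 DD.
Night half: max(0, 12.5 − 4.5) × 0.5 = 8.0 × 0.5 = 4.00 DD.
Per 24 h: 9.05 DD/day.
Duration = 57 / 9.05 = 6.298 ≈ 6.3 days.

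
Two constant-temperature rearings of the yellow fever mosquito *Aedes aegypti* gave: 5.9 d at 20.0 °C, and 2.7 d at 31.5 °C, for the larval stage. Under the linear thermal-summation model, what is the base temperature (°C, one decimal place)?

Equal thermal constants: D₁(T₁ − T_b) = D₂(T₂ − T_b).
5.9·(20.0 − T_b) = 2.7·(31.5 − T_b)
T_b = (5.9·20.0 − 2.7·31.5) / (5.9 − 2.7) = 32.95 / 3.2 = 10.297 °C ≈ 10.3 °C.

10.3 °C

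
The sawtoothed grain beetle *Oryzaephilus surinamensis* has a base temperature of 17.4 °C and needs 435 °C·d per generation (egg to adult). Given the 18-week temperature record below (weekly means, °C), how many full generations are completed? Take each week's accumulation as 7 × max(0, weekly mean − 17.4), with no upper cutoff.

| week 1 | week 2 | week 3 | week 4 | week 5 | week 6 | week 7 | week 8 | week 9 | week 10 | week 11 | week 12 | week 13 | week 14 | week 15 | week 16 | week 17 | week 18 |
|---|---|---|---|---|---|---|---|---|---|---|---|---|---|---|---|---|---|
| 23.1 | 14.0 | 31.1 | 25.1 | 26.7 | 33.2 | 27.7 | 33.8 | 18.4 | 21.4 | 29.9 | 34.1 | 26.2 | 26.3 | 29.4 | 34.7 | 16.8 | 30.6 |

Weekly DD (7 × max(0, T̄ − 17.4)): 39.9, 0.0, 95.9, 53.9, 65.1, 110.6, 72.1, 114.8, 7.0, 28.0, 87.5, 116.9, 61.6, 62.3, 84.0, 121.1, 0.0, 92.4.
Season total = 1213.1 DD.
Complete generations = ⌊1213.1 / 435⌋ = 2.

2 generations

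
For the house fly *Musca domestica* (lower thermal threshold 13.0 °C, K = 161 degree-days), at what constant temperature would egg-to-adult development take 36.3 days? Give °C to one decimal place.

Required daily accumulation = 161 / 36.3 = 4.435 DD/day.
T = T_base + 4.435 = 13.0 + 4.435 = 17.435 ≈ 17.4 °C.

17.4 °C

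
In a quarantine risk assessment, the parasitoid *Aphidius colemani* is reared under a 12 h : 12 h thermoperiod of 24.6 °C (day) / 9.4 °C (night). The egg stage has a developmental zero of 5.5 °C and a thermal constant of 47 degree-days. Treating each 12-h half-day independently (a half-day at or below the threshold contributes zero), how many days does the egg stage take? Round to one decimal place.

Day half: max(0, 24.6 − 5.5) × 0.5 = 19.1 × 0.5 = 9.55 DD.
Night half: max(0, 9.4 − 5.5) × 0.5 = 3.9 × 0.5 = 1.95 DD.
Per 24 h: 11.50 DD/day.
Duration = 47 / 11.50 = 4.087 ≈ 4.1 days.

4.1 days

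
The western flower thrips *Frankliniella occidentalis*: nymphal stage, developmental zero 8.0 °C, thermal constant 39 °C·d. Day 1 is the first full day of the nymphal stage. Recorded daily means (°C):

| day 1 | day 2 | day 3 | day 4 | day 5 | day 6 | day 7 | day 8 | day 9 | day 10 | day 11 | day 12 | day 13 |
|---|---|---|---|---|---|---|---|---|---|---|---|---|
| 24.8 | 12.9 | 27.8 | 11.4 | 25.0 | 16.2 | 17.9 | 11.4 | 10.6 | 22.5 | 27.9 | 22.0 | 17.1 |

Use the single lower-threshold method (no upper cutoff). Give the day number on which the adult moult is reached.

Daily DD above 8.0 °C: 16.8, 4.9, 19.8, 3.4, 17.0, 8.2, 9.9, 3.4, 2.6, 14.5, 19.9, 14.0, 9.1.
Cumulative: 16.8, 21.7, 41.5, 44.9, 61.9, 70.1, 80.0, 83.4, 86.0, 100.5, 120.4, 134.4, 143.5.
The total first reaches 39 DD on day 3.

day 3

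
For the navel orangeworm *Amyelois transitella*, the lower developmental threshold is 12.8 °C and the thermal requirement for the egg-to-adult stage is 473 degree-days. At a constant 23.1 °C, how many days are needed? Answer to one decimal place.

Daily accumulation = 23.1 − 12.8 = 10.3 DD/day.
Duration = 473 / 10.3 = 45.922 ≈ 45.9 days.

45.9 days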